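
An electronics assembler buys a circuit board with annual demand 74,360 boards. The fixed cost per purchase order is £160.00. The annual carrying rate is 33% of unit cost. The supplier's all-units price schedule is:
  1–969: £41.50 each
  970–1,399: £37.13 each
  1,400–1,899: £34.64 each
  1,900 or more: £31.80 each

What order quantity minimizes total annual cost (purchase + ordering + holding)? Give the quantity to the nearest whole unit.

Q* ≈ 1,900 boards

Holding cost per unit per year at price C is H = 0.33·C.
Evaluate total cost at each tier's feasible EOQ or, if the EOQ is below the tier, at the tier's minimum quantity.
Tier 1 (£41.50): EOQ = 1318.1 exceeds tier's upper bound 969, so this tier is dominated.
EOQ at £37.13 = 1393.6 (feasible in tier 2): TC = 74,360×£37.13 + (74,360/1393.6)×160 + (1393.6/2)×0.33×£37.13 = £2,778,061.93.
EOQ at £34.64 = 1442.8 (feasible in tier 3): TC = 74,360×£34.64 + (74,360/1442.8)×160 + (1442.8/2)×0.33×£34.64 = £2,592,323.06.
EOQ at £31.80 = 1505.8 < 1900, so use break Q=1900: TC = 74,360×£31.80 + (74,360/1900.0)×160 + (1900.0/2)×0.33×£31.80 = £2,380,879.19.
Lowest total cost is £2,380,879.19 at Q = 1900.0.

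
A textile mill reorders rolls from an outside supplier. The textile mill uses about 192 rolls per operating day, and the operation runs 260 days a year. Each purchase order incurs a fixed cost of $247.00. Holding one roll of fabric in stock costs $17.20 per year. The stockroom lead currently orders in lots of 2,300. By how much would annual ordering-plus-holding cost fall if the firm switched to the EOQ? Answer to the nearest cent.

Annual demand D = 192 × 260 = 49,920.
EOQ = √(2DS/H) = √(2 × 49,920 × 247 / 17.2) ≈ 1197.39.
Cost at Q* = (D/Q*)S + (Q*/2)H = √(2DSH) ≈ $20,595.15.
Cost at Q = 2,300: (49,920/2,300)×247 + (2,300/2)×17.2 = $5,360.97 + $19,780.00 = $25,140.97.
Excess = $25,140.97 − $20,595.15 = $4,545.82.

Extra cost ≈ $4,545.82 per year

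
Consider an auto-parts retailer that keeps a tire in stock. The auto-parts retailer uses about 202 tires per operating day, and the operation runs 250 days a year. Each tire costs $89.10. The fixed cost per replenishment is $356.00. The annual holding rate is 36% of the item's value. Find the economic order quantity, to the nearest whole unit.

Q* ≈ 1,059 tires

Annual demand D = 202 × 250 = 50,500.
Holding cost H = 0.36 × $89.10 = $32.0760 per unit per year.
EOQ = √(2DS / H) = √(2 × 50,500 × 356 / 32.076).
= √(35,956,000 / 32.076) = √1,120,962.7136 ≈ 1058.755.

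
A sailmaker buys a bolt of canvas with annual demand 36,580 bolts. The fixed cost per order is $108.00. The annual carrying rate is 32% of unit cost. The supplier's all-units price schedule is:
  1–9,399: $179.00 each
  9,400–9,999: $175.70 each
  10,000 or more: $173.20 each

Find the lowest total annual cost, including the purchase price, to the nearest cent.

Holding cost per unit per year at price C is H = 0.32·C.
Candidates are each tier's EOQ (if it falls in that tier) and each price-break quantity.
EOQ at $179.00 = 371.4 (feasible in tier 1): TC = 36,580×$179.00 + (36,580/371.4)×108 + (371.4/2)×0.32×$179.00 = $6,569,094.05.
EOQ at $175.70 = 374.9 < 9400, so use break Q=9400: TC = 36,580×$175.70 + (36,580/9400.0)×108 + (9400.0/2)×0.32×$175.70 = $6,691,779.08.
EOQ at $173.20 = 377.6 < 10000, so use break Q=10000: TC = 36,580×$173.20 + (36,580/10000.0)×108 + (10000.0/2)×0.32×$173.20 = $6,613,171.06.
Lowest total cost among the candidates is at Q = 371.4.

TC* ≈ $6,569,094.05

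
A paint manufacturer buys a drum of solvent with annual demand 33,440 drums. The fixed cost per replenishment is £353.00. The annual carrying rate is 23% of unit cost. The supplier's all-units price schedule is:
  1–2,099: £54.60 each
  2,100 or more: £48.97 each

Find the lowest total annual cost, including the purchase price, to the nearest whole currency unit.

TC* ≈ £1,655,004

Holding cost per unit per year at price C is H = 0.23·C.
Candidates are each tier's EOQ (if it falls in that tier) and each price-break quantity.
EOQ at £54.60 = 1371.1 (feasible in tier 1): TC = 33,440×£54.60 + (33,440/1371.1)×353 + (1371.1/2)×0.23×£54.60 = £1,843,042.52.
EOQ at £48.97 = 1447.8 < 2100, so use break Q=2100: TC = 33,440×£48.97 + (33,440/2100.0)×353 + (2100.0/2)×0.23×£48.97 = £1,655,004.16.
Lowest total cost among the candidates is at Q = 2100.0.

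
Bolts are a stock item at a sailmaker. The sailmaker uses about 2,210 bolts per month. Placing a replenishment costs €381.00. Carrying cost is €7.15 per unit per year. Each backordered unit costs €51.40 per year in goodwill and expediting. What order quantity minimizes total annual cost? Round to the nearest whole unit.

Q* ≈ 1,794 bolts

Annual demand D = 2,210 × 12 = 26,520.
With planned backorders, Q* = √(2DS/H) · √((H+B)/B).
√(2DS/H) = √(2 × 26,520 × 381 / 7.15) = 1681.168.
√((H+B)/B) = √((7.15+51.4)/51.4) = 1.0673.
Q* ≈ 1794.292.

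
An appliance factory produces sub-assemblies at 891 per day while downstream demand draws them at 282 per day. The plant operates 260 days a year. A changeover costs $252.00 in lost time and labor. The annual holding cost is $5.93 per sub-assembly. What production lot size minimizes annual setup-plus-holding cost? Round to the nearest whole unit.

Q* ≈ 3,019 sub-assemblies

Annual demand D = 282 × 260 = 73,320.
Production build-up factor (1 − d/p) = 1 − 282/891 = 0.6835.
Q* = √(2DS / (H(1 − d/p))) = √(2 × 73,320 × 252 / (5.93 × 0.6835)).
= √(36,953,280 / 4.0532) ≈ 3019.461.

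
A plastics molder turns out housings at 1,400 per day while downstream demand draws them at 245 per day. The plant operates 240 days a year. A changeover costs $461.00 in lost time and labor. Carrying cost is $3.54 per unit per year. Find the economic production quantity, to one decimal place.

Q* ≈ 4,308.5 housings

Annual demand D = 245 × 240 = 58,800.
Production build-up factor (1 − d/p) = 1 − 245/1,400 = 0.8250.
Q* = √(2DS / (H(1 − d/p))) = √(2 × 58,800 × 461 / (3.54 × 0.8250)).
= √(54,213,600 / 2.9205) ≈ 4308.494.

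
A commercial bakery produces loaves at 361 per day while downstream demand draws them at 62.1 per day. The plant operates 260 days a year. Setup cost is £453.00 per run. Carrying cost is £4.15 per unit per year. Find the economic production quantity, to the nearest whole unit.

Q* ≈ 2,063 loaves

Annual demand D = 62.1 × 260 = 16,146.
Production build-up factor (1 − d/p) = 1 − 62.1/361 = 0.8280.
Q* = √(2DS / (H(1 − d/p))) = √(2 × 16,146 × 453 / (4.15 × 0.8280)).
= √(14,628,276 / 3.4361) ≈ 2063.304.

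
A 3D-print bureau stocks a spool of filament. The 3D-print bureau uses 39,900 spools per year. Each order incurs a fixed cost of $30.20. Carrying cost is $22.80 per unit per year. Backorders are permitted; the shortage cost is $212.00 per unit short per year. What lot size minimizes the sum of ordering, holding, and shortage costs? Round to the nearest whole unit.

Q* ≈ 342 spools

With planned backorders, Q* = √(2DS/H) · √((H+B)/B).
√(2DS/H) = √(2 × 39,900 × 30.2 / 22.8) = 325.115.
√((H+B)/B) = √((22.8+212)/212) = 1.0524.
Q* ≈ 342.152.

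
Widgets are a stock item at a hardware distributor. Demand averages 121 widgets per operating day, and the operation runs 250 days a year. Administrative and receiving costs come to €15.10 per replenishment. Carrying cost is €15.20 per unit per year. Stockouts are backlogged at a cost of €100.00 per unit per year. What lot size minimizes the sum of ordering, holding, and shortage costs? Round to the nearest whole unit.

Q* ≈ 263 widgets

Annual demand D = 121 × 250 = 30,250.
With planned backorders, Q* = √(2DS/H) · √((H+B)/B).
√(2DS/H) = √(2 × 30,250 × 15.1 / 15.2) = 245.157.
√((H+B)/B) = √((15.2+100)/100) = 1.0733.
Q* ≈ 263.130.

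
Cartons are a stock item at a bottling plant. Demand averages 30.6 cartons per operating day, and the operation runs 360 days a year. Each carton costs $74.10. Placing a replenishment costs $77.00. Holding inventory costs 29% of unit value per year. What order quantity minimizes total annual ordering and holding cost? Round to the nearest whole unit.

Annual demand D = 30.6 × 360 = 11,016.
Holding cost H = 0.29 × $74.10 = $21.4890 per unit per year.
EOQ = √(2DS / H) = √(2 × 11,016 × 77 / 21.489).
= √(1,696,464 / 21.489) = √78,945.6931 ≈ 280.973.

Q* ≈ 281 cartons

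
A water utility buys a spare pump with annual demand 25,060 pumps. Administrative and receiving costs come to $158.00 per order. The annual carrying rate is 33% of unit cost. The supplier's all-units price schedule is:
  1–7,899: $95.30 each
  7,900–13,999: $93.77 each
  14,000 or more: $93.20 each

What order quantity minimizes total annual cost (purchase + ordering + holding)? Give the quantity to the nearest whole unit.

Holding cost per unit per year at price C is H = 0.33·C.
Candidates are each tier's EOQ (if it falls in that tier) and each price-break quantity.
EOQ at $95.30 = 501.8 (feasible in tier 1): TC = 25,060×$95.30 + (25,060/501.8)×158 + (501.8/2)×0.33×$95.30 = $2,403,999.11.
EOQ at $93.77 = 505.9 < 7900, so use break Q=7900: TC = 25,060×$93.77 + (25,060/7900.0)×158 + (7900.0/2)×0.33×$93.77 = $2,472,606.59.
EOQ at $93.20 = 507.4 < 14000, so use break Q=14000: TC = 25,060×$93.20 + (25,060/14000.0)×158 + (14000.0/2)×0.33×$93.20 = $2,551,166.82.
Lowest total cost is $2,403,999.11 at Q = 501.8.

Q* ≈ 502 pumps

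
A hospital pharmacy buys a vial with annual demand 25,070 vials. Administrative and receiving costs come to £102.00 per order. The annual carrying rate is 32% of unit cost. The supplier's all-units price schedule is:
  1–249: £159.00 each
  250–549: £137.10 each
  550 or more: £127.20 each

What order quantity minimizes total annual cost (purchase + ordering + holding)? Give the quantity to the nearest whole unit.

Holding cost per unit per year at price C is H = 0.32·C.
Evaluate total cost at each tier's feasible EOQ or, if the EOQ is below the tier, at the tier's minimum quantity.
Tier 1 (£159.00): EOQ = 317.0 exceeds tier's upper bound 249, so this tier is dominated.
EOQ at £137.10 = 341.4 (feasible in tier 2): TC = 25,070×£137.10 + (25,070/341.4)×102 + (341.4/2)×0.32×£137.10 = £3,452,076.11.
EOQ at £127.20 = 354.5 < 550, so use break Q=550: TC = 25,070×£127.20 + (25,070/550.0)×102 + (550.0/2)×0.32×£127.20 = £3,204,746.95.
Lowest total cost is £3,204,746.95 at Q = 550.0.

Q* ≈ 550 vials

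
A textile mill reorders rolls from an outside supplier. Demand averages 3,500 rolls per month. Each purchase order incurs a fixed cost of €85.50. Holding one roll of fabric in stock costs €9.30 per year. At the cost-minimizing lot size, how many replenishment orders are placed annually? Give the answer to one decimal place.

N ≈ 47.8 orders per year

Annual demand D = 3,500 × 12 = 42,000.
Q* = √(2DS/H) = √(2 × 42,000 × 85.5 / 9.3) ≈ 878.78.
Orders per year = D / Q* = 42,000 / 878.78 ≈ 47.793.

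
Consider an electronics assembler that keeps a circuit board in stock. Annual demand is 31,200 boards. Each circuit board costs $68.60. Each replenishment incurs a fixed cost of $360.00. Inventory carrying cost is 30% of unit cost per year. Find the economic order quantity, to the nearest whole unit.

Holding cost H = 0.30 × $68.60 = $20.5800 per unit per year.
EOQ = √(2DS / H) = √(2 × 31,200 × 360 / 20.58).
= √(22,464,000 / 20.58) = √1,091,545.1895 ≈ 1044.770.

Q* ≈ 1,045 boards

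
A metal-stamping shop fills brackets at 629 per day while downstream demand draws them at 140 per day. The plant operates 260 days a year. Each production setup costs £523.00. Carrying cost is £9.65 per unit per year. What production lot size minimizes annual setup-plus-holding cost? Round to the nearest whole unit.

Annual demand D = 140 × 260 = 36,400.
Production build-up factor (1 − d/p) = 1 − 140/629 = 0.7774.
Q* = √(2DS / (H(1 − d/p))) = √(2 × 36,400 × 523 / (9.65 × 0.7774)).
= √(38,074,400 / 7.5021) ≈ 2252.806.

Q* ≈ 2,253 brackets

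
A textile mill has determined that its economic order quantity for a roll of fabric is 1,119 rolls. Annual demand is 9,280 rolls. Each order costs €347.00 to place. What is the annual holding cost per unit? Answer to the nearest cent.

The basic EOQ model gives Q* = √(2DS/H); rearrange for the unknown.
From Q* = √(2DS/H): H = 2DS / Q*² = 2 × 9,280 × 347 / 1,119² = 5.1434.

H ≈ €5.14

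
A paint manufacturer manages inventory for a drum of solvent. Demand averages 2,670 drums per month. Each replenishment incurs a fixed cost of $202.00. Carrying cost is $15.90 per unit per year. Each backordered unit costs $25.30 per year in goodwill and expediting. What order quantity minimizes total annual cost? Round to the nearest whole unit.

Annual demand D = 2,670 × 12 = 32,040.
With planned backorders, Q* = √(2DS/H) · √((H+B)/B).
√(2DS/H) = √(2 × 32,040 × 202 / 15.9) = 902.274.
√((H+B)/B) = √((15.9+25.3)/25.3) = 1.2761.
Q* ≈ 1151.401.

Q* ≈ 1,151 drums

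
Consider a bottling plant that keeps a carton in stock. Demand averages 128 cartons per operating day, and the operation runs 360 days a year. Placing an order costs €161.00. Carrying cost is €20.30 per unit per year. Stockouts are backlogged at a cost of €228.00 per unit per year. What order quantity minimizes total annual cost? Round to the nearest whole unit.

Q* ≈ 892 cartons

Annual demand D = 128 × 360 = 46,080.
With planned backorders, Q* = √(2DS/H) · √((H+B)/B).
√(2DS/H) = √(2 × 46,080 × 161 / 20.3) = 854.941.
√((H+B)/B) = √((20.3+228)/228) = 1.0436.
Q* ≈ 892.189.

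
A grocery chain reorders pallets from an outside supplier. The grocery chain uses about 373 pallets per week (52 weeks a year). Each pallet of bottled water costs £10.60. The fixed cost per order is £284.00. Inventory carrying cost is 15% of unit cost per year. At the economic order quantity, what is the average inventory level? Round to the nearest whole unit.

Average inventory ≈ 1,316 pallets

Annual demand D = 373 × 52 = 19,396.
Holding cost H = 0.15 × £10.60 = £1.5900 per unit per year.
Q* = √(2DS/H) = √(2 × 19,396 × 284 / 1.59) ≈ 2632.28.
Average inventory = Q*/2 ≈ 2632.28 / 2 = 1316.139.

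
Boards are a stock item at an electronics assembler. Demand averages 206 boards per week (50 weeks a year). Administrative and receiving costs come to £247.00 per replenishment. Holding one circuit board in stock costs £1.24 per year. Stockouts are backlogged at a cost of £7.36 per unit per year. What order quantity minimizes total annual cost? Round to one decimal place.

Annual demand D = 206 × 50 = 10,300.
With planned backorders, Q* = √(2DS/H) · √((H+B)/B).
√(2DS/H) = √(2 × 10,300 × 247 / 1.24) = 2025.682.
√((H+B)/B) = √((1.24+7.36)/7.36) = 1.0810.
Q* ≈ 2189.685.

Q* ≈ 2,189.7 boards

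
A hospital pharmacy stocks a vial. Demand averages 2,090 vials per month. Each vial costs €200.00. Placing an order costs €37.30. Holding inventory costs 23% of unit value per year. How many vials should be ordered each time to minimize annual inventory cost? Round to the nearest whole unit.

Annual demand D = 2,090 × 12 = 25,080.
Holding cost H = 0.23 × €200.00 = €46.0000 per unit per year.
EOQ = √(2DS / H) = √(2 × 25,080 × 37.3 / 46).
= √(1,870,968 / 46) = √40,673.2174 ≈ 201.676.

Q* ≈ 202 vials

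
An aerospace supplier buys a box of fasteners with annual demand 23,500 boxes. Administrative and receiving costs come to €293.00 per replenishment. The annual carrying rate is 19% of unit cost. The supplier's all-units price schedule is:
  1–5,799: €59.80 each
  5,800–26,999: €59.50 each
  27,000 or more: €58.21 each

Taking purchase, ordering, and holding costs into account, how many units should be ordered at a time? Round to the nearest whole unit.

Q* ≈ 1,101 boxes

Holding cost per unit per year at price C is H = 0.19·C.
For each price level, check whether its EOQ is feasible; otherwise the best quantity at that price is the breakpoint.
EOQ at €59.80 = 1100.9 (feasible in tier 1): TC = 23,500×€59.80 + (23,500/1100.9)×293 + (1100.9/2)×0.19×€59.80 = €1,417,808.64.
EOQ at €59.50 = 1103.7 < 5800, so use break Q=5800: TC = 23,500×€59.50 + (23,500/5800.0)×293 + (5800.0/2)×0.19×€59.50 = €1,432,221.66.
EOQ at €58.21 = 1115.9 < 27000, so use break Q=27000: TC = 23,500×€58.21 + (23,500/27000.0)×293 + (27000.0/2)×0.19×€58.21 = €1,517,498.67.
Lowest total cost is €1,417,808.64 at Q = 1100.9.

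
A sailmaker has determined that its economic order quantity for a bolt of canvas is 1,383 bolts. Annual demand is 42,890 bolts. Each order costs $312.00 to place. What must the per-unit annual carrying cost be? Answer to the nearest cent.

The basic EOQ model gives Q* = √(2DS/H); rearrange for the unknown.
From Q* = √(2DS/H): H = 2DS / Q*² = 2 × 42,890 × 312 / 1,383² = 13.9925.

H ≈ $13.99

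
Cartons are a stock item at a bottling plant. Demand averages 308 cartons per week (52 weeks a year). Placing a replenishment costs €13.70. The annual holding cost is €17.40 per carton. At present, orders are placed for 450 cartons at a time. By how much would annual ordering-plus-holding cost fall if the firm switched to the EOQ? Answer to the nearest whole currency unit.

Extra cost ≈ €1,639 per year

Annual demand D = 308 × 52 = 16,016.
EOQ = √(2DS/H) = √(2 × 16,016 × 13.7 / 17.4) ≈ 158.81.
Cost at Q* = (D/Q*)S + (Q*/2)H = √(2DSH) ≈ €2,763.29.
Cost at Q = 450: (16,016/450)×13.7 + (450/2)×17.4 = €487.60 + €3,915.00 = €4,402.60.
Excess = €4,402.60 − €2,763.29 = €1,639.31.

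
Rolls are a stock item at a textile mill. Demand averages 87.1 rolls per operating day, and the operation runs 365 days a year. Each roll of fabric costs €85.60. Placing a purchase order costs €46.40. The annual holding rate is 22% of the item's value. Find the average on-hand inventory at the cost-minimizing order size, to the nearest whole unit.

Average inventory ≈ 198 rolls

Annual demand D = 87.1 × 365 = 31,791.5.
Holding cost H = 0.22 × €85.60 = €18.8320 per unit per year.
The optimal lot size = √(2DS/H) = √(2 × 31,791.5 × 46.4 / 18.832) ≈ 395.80.
Average inventory = Q*/2 ≈ 395.80 / 2 = 197.902.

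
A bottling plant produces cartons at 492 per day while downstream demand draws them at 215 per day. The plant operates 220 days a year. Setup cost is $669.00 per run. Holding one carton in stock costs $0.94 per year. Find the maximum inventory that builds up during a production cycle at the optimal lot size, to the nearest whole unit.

Annual demand D = 215 × 220 = 47,300.
Production build-up factor (1 − d/p) = 1 − 215/492 = 0.5630.
Q* = √(2DS / (H(1 − d/p))) = √(2 × 47,300 × 669 / (0.94 × 0.5630)).
= √(63,287,400 / 0.5292) ≈ 10935.468.
Maximum inventory = Q*(1 − d/p) = 10935.468 × 0.5630 ≈ 6156.757.

I_max ≈ 6,157 cartons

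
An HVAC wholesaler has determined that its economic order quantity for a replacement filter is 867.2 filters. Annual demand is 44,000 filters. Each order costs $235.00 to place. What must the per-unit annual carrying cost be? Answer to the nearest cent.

Invert the EOQ relation Q*² = 2DS/H.
From Q* = √(2DS/H): H = 2DS / Q*² = 2 × 44,000 × 235 / 867.2² = 27.4987.

H ≈ $27.50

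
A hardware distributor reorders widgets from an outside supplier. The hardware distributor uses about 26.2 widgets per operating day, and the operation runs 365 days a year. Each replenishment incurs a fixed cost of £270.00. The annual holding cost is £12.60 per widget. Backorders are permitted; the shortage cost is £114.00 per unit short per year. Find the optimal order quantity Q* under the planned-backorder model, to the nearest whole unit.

Annual demand D = 26.2 × 365 = 9,563.
With planned backorders, Q* = √(2DS/H) · √((H+B)/B).
√(2DS/H) = √(2 × 9,563 × 270 / 12.6) = 640.190.
√((H+B)/B) = √((12.6+114)/114) = 1.0538.
Q* ≈ 674.642.

Q* ≈ 675 widgets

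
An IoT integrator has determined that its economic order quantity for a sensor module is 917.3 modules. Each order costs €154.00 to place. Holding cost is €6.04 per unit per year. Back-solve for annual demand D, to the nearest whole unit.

D ≈ 16,501 modules per year

Invert the EOQ relation Q*² = 2DS/H.
From Q* = √(2DS/H): D = Q*²H / (2S) = 917.3² × 6.04 / (2 × 154) = 16500.952.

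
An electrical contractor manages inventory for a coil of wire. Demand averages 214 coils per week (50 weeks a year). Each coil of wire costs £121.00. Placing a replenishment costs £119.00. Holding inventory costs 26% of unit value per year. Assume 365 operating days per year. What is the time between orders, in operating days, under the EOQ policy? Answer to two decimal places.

T ≈ 9.71 days

Annual demand D = 214 × 50 = 10,700.
Holding cost H = 0.26 × £121.00 = £31.4600 per unit per year.
The optimal lot size = √(2DS/H) = √(2 × 10,700 × 119 / 31.46) ≈ 284.51.
Cycle time = Q*/D × 365 = 284.51 / 10,700 × 365 ≈ 9.705 days.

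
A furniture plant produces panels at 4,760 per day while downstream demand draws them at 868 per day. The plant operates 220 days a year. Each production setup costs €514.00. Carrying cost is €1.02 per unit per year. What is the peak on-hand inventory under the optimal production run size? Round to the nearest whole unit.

Annual demand D = 868 × 220 = 190,960.
Production build-up factor (1 − d/p) = 1 − 868/4,760 = 0.8176.
Q* = √(2DS / (H(1 − d/p))) = √(2 × 190,960 × 514 / (1.02 × 0.8176)).
= √(196,306,880 / 0.834) ≈ 15342.097.
Maximum inventory = Q*(1 − d/p) = 15342.097 × 0.8176 ≈ 12544.421.

I_max ≈ 12,544 panels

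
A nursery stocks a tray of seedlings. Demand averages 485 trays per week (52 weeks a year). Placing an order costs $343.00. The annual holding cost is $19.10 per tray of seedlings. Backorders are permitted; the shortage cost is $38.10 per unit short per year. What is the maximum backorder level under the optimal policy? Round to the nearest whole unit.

S* ≈ 389 trays

Annual demand D = 485 × 52 = 25,220.
With planned backorders, Q* = √(2DS/H) · √((H+B)/B).
√(2DS/H) = √(2 × 25,220 × 343 / 19.1) = 951.739.
√((H+B)/B) = √((19.1+38.1)/38.1) = 1.2253.
Q* ≈ 1166.147.
S* = Q* · H/(H+B) = 1166.147 × 19.1/57.2 ≈ 389.395.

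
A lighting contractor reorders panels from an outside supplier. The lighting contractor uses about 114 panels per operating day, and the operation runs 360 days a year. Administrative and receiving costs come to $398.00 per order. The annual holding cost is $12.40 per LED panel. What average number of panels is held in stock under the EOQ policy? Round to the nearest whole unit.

Average inventory ≈ 812 panels

Annual demand D = 114 × 360 = 41,040.
Q* = √(2DS/H) = √(2 × 41,040 × 398 / 12.4) ≈ 1623.12.
Average inventory = Q*/2 ≈ 1623.12 / 2 = 811.558.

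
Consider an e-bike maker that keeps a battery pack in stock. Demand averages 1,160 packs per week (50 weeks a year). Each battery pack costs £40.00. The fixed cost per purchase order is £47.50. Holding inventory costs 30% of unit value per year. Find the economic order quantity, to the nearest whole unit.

Annual demand D = 1,160 × 50 = 58,000.
Holding cost H = 0.30 × £40.00 = £12.0000 per unit per year.
EOQ = √(2DS / H) = √(2 × 58,000 × 47.5 / 12).
= √(5,510,000 / 12) = √459,166.6667 ≈ 677.618.

Q* ≈ 678 packs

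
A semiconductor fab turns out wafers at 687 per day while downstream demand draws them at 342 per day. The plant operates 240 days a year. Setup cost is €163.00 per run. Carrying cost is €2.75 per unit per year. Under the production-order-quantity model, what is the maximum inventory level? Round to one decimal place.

Annual demand D = 342 × 240 = 82,080.
Production build-up factor (1 − d/p) = 1 − 342/687 = 0.5022.
Q* = √(2DS / (H(1 − d/p))) = √(2 × 82,080 × 163 / (2.75 × 0.5022)).
= √(26,758,080 / 1.381) ≈ 4401.796.
Maximum inventory = Q*(1 − d/p) = 4401.796 × 0.5022 ≈ 2210.509.

I_max ≈ 2,210.5 wafers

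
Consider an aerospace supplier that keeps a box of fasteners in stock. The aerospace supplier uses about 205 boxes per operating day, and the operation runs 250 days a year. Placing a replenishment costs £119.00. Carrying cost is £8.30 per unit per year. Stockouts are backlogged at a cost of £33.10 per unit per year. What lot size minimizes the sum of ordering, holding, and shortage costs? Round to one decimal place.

Annual demand D = 205 × 250 = 51,250.
With planned backorders, Q* = √(2DS/H) · √((H+B)/B).
√(2DS/H) = √(2 × 51,250 × 119 / 8.3) = 1212.262.
√((H+B)/B) = √((8.3+33.1)/33.1) = 1.1184.
Q* ≈ 1355.759.

Q* ≈ 1,355.8 boxes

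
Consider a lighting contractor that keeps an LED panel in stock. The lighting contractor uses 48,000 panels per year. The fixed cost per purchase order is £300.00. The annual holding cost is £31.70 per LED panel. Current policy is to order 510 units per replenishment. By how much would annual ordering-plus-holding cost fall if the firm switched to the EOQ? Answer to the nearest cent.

EOQ = √(2DS/H) = √(2 × 48,000 × 300 / 31.7) ≈ 953.16.
Cost at Q* = (D/Q*)S + (Q*/2)H = √(2DSH) ≈ £30,215.23.
Cost at Q = 510: (48,000/510)×300 + (510/2)×31.7 = £28,235.29 + £8,083.50 = £36,318.79.
Excess = £36,318.79 − £30,215.23 = £6,103.57.

Extra cost ≈ £6,103.57 per year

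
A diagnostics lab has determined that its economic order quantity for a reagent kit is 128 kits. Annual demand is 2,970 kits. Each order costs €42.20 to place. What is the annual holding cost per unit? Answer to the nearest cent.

H ≈ €15.30

Squaring Q* = √(2DS/H) gives Q*² = 2DS/H.
From Q* = √(2DS/H): H = 2DS / Q*² = 2 × 2,970 × 42.2 / 128² = 15.2996.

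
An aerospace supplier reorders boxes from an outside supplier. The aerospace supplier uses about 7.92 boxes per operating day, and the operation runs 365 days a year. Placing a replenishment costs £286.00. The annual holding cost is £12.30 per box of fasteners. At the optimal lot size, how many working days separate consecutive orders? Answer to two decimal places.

Annual demand D = 7.92 × 365 = 2,890.8.
Q* = √(2DS/H) = √(2 × 2,890.8 × 286 / 12.3) ≈ 366.65.
Cycle time = Q*/D × 365 = 366.65 / 2,890.8 × 365 ≈ 46.294 days.

T ≈ 46.29 days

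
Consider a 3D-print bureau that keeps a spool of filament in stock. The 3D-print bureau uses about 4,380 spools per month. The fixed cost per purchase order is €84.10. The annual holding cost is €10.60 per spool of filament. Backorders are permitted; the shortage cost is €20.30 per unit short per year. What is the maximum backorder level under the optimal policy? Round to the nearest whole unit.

S* ≈ 387 spools

Annual demand D = 4,380 × 12 = 52,560.
With planned backorders, Q* = √(2DS/H) · √((H+B)/B).
√(2DS/H) = √(2 × 52,560 × 84.1 / 10.6) = 913.246.
√((H+B)/B) = √((10.6+20.3)/20.3) = 1.2338.
Q* ≈ 1126.728.
S* = Q* · H/(H+B) = 1126.728 × 10.6/30.9 ≈ 386.515.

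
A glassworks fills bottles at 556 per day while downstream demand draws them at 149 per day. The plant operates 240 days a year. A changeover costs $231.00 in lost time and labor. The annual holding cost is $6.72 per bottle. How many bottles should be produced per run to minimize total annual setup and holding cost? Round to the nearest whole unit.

Annual demand D = 149 × 240 = 35,760.
Production build-up factor (1 − d/p) = 1 − 149/556 = 0.7320.
Q* = √(2DS / (H(1 − d/p))) = √(2 × 35,760 × 231 / (6.72 × 0.7320)).
= √(16,521,120 / 4.9191) ≈ 1832.632.

Q* ≈ 1,833 bottles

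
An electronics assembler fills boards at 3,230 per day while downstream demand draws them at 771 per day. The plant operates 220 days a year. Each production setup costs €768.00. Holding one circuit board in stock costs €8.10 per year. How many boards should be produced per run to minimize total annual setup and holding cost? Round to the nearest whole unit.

Q* ≈ 6,500 boards

Annual demand D = 771 × 220 = 169,620.
Production build-up factor (1 − d/p) = 1 − 771/3,230 = 0.7613.
Q* = √(2DS / (H(1 − d/p))) = √(2 × 169,620 × 768 / (8.1 × 0.7613)).
= √(260,536,320 / 6.1665) ≈ 6500.004.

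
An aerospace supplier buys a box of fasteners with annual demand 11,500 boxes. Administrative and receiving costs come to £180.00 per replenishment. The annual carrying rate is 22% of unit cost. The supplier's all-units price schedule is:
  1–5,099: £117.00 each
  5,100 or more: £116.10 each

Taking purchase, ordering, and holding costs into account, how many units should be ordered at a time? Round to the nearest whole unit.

Holding cost per unit per year at price C is H = 0.22·C.
For each price level, check whether its EOQ is feasible; otherwise the best quantity at that price is the breakpoint.
EOQ at £117.00 = 401.0 (feasible in tier 1): TC = 11,500×£117.00 + (11,500/401.0)×180 + (401.0/2)×0.22×£117.00 = £1,355,822.96.
EOQ at £116.10 = 402.6 < 5100, so use break Q=5100: TC = 11,500×£116.10 + (11,500/5100.0)×180 + (5100.0/2)×0.22×£116.10 = £1,400,687.98.
Lowest total cost is £1,355,822.96 at Q = 401.0.

Q* ≈ 401 boxes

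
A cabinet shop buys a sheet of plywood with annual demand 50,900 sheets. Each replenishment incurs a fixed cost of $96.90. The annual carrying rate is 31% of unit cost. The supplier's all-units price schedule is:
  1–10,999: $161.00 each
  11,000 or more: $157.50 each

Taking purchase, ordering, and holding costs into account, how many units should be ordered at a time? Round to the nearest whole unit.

Holding cost per unit per year at price C is H = 0.31·C.
For each price level, check whether its EOQ is feasible; otherwise the best quantity at that price is the breakpoint.
EOQ at $161.00 = 444.6 (feasible in tier 1): TC = 50,900×$161.00 + (50,900/444.6)×96.9 + (444.6/2)×0.31×$161.00 = $8,217,088.58.
EOQ at $157.50 = 449.5 < 11000, so use break Q=11000: TC = 50,900×$157.50 + (50,900/11000.0)×96.9 + (11000.0/2)×0.31×$157.50 = $8,285,735.88.
Lowest total cost is $8,217,088.58 at Q = 444.6.

Q* ≈ 445 sheets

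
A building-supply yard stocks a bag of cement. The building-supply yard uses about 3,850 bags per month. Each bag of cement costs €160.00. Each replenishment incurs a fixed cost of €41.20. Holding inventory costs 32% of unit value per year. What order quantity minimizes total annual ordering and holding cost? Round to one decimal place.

Q* ≈ 272.7 bags

Annual demand D = 3,850 × 12 = 46,200.
Holding cost H = 0.32 × €160.00 = €51.2000 per unit per year.
EOQ = √(2DS / H) = √(2 × 46,200 × 41.2 / 51.2).
= √(3,806,880 / 51.2) = √74,353.125 ≈ 272.678.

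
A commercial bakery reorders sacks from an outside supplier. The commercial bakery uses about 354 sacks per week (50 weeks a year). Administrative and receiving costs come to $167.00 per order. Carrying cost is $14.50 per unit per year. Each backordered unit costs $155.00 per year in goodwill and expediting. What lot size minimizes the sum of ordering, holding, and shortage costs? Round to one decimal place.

Annual demand D = 354 × 50 = 17,700.
With planned backorders, Q* = √(2DS/H) · √((H+B)/B).
√(2DS/H) = √(2 × 17,700 × 167 / 14.5) = 638.522.
√((H+B)/B) = √((14.5+155)/155) = 1.0457.
Q* ≈ 667.721.

Q* ≈ 667.7 sacks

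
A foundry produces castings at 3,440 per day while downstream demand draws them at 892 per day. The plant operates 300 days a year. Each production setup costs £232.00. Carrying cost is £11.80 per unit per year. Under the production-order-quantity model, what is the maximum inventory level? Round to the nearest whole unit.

I_max ≈ 2,792 castings

Annual demand D = 892 × 300 = 267,600.
Production build-up factor (1 − d/p) = 1 − 892/3,440 = 0.7407.
Q* = √(2DS / (H(1 − d/p))) = √(2 × 267,600 × 232 / (11.8 × 0.7407)).
= √(124,166,400 / 8.7402) ≈ 3769.125.
Maximum inventory = Q*(1 − d/p) = 3769.125 × 0.7407 ≈ 2791.782.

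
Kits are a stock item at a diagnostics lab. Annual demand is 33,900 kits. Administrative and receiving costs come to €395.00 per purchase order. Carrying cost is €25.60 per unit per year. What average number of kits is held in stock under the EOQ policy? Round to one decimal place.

Average inventory ≈ 511.4 kits

Q* = √(2DS/H) = √(2 × 33,900 × 395 / 25.6) ≈ 1022.81.
Average inventory = Q*/2 ≈ 1022.81 / 2 = 511.403.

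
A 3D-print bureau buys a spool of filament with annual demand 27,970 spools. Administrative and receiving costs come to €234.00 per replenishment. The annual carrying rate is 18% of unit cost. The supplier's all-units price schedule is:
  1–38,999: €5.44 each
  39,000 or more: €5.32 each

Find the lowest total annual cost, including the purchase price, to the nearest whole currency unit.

TC* ≈ €155,737

Holding cost per unit per year at price C is H = 0.18·C.
Candidates are each tier's EOQ (if it falls in that tier) and each price-break quantity.
EOQ at €5.44 = 3656.2 (feasible in tier 1): TC = 27,970×€5.44 + (27,970/3656.2)×234 + (3656.2/2)×0.18×€5.44 = €155,736.98.
EOQ at €5.32 = 3697.2 < 39000, so use break Q=39000: TC = 27,970×€5.32 + (27,970/39000.0)×234 + (39000.0/2)×0.18×€5.32 = €167,641.42.
Lowest total cost among the candidates is at Q = 3656.2.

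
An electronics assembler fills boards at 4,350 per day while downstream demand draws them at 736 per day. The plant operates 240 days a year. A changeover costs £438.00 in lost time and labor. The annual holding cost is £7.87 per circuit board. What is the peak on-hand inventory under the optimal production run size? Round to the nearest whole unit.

I_max ≈ 4,042 boards

Annual demand D = 736 × 240 = 176,640.
Production build-up factor (1 − d/p) = 1 − 736/4,350 = 0.8308.
Q* = √(2DS / (H(1 − d/p))) = √(2 × 176,640 × 438 / (7.87 × 0.8308)).
= √(154,736,640 / 6.5384) ≈ 4864.742.
Maximum inventory = Q*(1 − d/p) = 4864.742 × 0.8308 ≈ 4041.650.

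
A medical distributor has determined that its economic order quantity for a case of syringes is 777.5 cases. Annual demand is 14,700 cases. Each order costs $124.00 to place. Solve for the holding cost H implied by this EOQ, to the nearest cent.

The basic EOQ model gives Q* = √(2DS/H); rearrange for the unknown.
From Q* = √(2DS/H): H = 2DS / Q*² = 2 × 14,700 × 124 / 777.5² = 6.0307.

H ≈ $6.03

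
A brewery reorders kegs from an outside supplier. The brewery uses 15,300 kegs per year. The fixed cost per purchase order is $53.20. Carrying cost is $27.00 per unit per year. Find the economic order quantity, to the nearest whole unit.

EOQ = √(2DS / H) = √(2 × 15,300 × 53.2 / 27).
= √(1,627,920 / 27) = √60,293.3333 ≈ 245.547.

Q* ≈ 246 kegs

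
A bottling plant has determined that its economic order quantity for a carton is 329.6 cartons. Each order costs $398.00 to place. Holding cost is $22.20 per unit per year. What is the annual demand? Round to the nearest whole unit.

D ≈ 3,030 cartons per year

The basic EOQ model gives Q* = √(2DS/H); rearrange for the unknown.
From Q* = √(2DS/H): D = Q*²H / (2S) = 329.6² × 22.2 / (2 × 398) = 3029.802.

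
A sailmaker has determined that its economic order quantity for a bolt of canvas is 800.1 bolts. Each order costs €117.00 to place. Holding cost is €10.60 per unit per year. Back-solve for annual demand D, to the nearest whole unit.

Invert the EOQ relation Q*² = 2DS/H.
From Q* = √(2DS/H): D = Q*²H / (2S) = 800.1² × 10.6 / (2 × 117) = 28998.701.

D ≈ 28,999 bolts per year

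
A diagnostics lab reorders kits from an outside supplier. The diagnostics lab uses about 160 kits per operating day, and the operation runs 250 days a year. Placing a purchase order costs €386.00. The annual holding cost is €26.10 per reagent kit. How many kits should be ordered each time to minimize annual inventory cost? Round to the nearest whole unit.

Annual demand D = 160 × 250 = 40,000.
EOQ = √(2DS / H) = √(2 × 40,000 × 386 / 26.1).
= √(30,880,000 / 26.1) = √1,183,141.7625 ≈ 1087.723.

Q* ≈ 1,088 kits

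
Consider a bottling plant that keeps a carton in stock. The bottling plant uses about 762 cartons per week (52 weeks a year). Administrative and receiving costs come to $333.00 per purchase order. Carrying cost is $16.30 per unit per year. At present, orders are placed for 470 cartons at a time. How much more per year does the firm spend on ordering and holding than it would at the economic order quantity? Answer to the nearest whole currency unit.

Extra cost ≈ $11,164 per year

Annual demand D = 762 × 52 = 39,624.
EOQ = √(2DS/H) = √(2 × 39,624 × 333 / 16.3) ≈ 1272.40.
Cost at Q* = (D/Q*)S + (Q*/2)H = √(2DSH) ≈ $20,740.06.
Cost at Q = 470: (39,624/470)×333 + (470/2)×16.3 = $28,074.03 + $3,830.50 = $31,904.53.
Excess = $31,904.53 − $20,740.06 = $11,164.46.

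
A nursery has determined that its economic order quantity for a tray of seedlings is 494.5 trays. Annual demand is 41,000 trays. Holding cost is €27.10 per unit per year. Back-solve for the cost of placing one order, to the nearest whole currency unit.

Invert the EOQ relation Q*² = 2DS/H.
From Q* = √(2DS/H): S = Q*²H / (2D) = 494.5² × 27.1 / (2 × 41,000) = 80.8143.

S ≈ €81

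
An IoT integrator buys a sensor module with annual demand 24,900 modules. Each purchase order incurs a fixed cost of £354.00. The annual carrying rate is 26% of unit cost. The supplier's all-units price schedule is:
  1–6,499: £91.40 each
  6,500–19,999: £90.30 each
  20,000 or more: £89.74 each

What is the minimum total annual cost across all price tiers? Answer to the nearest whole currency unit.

TC* ≈ £2,296,328

Holding cost per unit per year at price C is H = 0.26·C.
Candidates are each tier's EOQ (if it falls in that tier) and each price-break quantity.
EOQ at £91.40 = 861.3 (feasible in tier 1): TC = 24,900×£91.40 + (24,900/861.3)×354 + (861.3/2)×0.26×£91.40 = £2,296,328.03.
EOQ at £90.30 = 866.5 < 6500, so use break Q=6500: TC = 24,900×£90.30 + (24,900/6500.0)×354 + (6500.0/2)×0.26×£90.30 = £2,326,129.59.
EOQ at £89.74 = 869.2 < 20000, so use break Q=20000: TC = 24,900×£89.74 + (24,900/20000.0)×354 + (20000.0/2)×0.26×£89.74 = £2,468,290.73.
Lowest total cost among the candidates is at Q = 861.3.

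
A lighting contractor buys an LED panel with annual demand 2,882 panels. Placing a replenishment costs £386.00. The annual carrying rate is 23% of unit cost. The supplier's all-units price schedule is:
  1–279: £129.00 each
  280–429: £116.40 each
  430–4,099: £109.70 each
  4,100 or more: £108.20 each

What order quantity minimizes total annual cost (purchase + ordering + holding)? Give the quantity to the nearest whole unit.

Holding cost per unit per year at price C is H = 0.23·C.
Candidates are each tier's EOQ (if it falls in that tier) and each price-break quantity.
EOQ at £129.00 = 273.8 (feasible in tier 1): TC = 2,882×£129.00 + (2,882/273.8)×386 + (273.8/2)×0.23×£129.00 = £379,902.83.
EOQ at £116.40 = 288.3 (feasible in tier 2): TC = 2,882×£116.40 + (2,882/288.3)×386 + (288.3/2)×0.23×£116.40 = £343,182.64.
EOQ at £109.70 = 297.0 < 430, so use break Q=430: TC = 2,882×£109.70 + (2,882/430.0)×386 + (430.0/2)×0.23×£109.70 = £324,167.16.
EOQ at £108.20 = 299.0 < 4100, so use break Q=4100: TC = 2,882×£108.20 + (2,882/4100.0)×386 + (4100.0/2)×0.23×£108.20 = £363,120.03.
Lowest total cost is £324,167.16 at Q = 430.0.

Q* ≈ 430 panels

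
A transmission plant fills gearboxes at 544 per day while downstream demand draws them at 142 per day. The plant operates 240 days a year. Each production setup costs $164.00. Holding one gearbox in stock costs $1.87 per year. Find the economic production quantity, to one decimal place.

Q* ≈ 2,844.1 gearboxes

Annual demand D = 142 × 240 = 34,080.
Production build-up factor (1 − d/p) = 1 − 142/544 = 0.7390.
Q* = √(2DS / (H(1 − d/p))) = √(2 × 34,080 × 164 / (1.87 × 0.7390)).
= √(11,178,240 / 1.3819) ≈ 2844.149.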